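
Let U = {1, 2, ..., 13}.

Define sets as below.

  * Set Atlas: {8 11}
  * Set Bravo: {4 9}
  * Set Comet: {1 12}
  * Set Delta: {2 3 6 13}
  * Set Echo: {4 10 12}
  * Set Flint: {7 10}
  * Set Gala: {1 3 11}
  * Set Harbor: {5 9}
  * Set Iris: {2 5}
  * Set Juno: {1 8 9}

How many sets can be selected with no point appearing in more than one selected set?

Atlas, Bravo, Comet, Delta, Flint are pairwise disjoint (Atlas={8,11}; Bravo={4,9}; Comet={1,12}; Delta={2,3,6,13}; Flint={7,10}).
Every remaining set overlaps one of these, and no 6 of the listed sets are pairwise disjoint, so 5 is the maximum.

5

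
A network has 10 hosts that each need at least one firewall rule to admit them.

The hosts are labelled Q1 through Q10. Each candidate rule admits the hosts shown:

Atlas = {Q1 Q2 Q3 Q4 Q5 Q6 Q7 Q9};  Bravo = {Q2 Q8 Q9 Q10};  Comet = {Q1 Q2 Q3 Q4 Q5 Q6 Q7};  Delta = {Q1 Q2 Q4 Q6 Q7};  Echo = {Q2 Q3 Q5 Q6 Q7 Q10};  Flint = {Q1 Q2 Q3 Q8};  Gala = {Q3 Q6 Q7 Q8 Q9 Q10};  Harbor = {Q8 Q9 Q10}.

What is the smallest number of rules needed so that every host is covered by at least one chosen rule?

2

Comet and Gala together: Comet ∪ Gala = {Q1, Q2, Q3, Q4, Q5, Q6, Q7, Q8, Q9, Q10} — every host is covered.
No single rule has all 10 hosts (the largest, Atlas, has 8), so 2 is optimal.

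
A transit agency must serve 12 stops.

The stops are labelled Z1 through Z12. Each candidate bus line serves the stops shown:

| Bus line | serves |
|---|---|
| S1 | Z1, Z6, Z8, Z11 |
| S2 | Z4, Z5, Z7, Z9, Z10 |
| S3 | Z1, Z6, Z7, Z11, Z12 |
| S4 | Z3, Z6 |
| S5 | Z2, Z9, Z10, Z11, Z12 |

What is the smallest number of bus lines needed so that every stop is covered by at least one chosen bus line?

4

S1 and S2 and S4 and S5 together: S1 ∪ S2 ∪ S4 ∪ S5 = {Z1, Z2, Z3, Z4, Z5, Z6, Z7, Z8, Z9, Z10, Z11, Z12} — every stop is covered.
Only S5 contains Z2, so S5 is forced; the remaining 7 stops need at least 3 more bus lines (each remaining bus line adds at most 3) — so at least 4 bus lines are needed, and 4 is optimal.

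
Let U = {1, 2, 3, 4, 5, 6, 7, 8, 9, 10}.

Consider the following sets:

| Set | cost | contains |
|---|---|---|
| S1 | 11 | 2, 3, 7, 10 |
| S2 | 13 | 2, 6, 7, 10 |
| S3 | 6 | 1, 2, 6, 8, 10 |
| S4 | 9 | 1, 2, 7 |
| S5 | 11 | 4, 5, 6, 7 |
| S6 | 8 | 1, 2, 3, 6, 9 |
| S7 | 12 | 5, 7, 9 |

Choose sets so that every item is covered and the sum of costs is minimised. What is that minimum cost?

S3, S5, S6 together cover every item (S3 ∪ S5 ∪ S6 = {1, 2, 3, 4, 5, 6, 7, 8, 9, 10}); total cost 6 + 11 + 8 = 25.
No covering selection has total cost below 25.

25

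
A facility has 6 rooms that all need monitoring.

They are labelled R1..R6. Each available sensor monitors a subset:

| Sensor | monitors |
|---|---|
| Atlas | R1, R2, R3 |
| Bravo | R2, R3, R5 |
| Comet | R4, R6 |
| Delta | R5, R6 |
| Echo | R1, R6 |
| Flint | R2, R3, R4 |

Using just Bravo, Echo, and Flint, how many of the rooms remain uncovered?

Union of Bravo, Echo, Flint = {R1, R2, R3, R4, R5, R6} — that's every room, so 0 are uncovered.

0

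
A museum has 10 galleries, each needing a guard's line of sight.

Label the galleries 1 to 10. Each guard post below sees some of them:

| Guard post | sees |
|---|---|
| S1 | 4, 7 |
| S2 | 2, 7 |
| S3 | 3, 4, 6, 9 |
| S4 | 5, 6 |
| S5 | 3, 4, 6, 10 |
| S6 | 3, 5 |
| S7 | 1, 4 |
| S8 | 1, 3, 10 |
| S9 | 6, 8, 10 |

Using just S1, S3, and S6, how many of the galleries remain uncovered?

4

Union of S1, S3, S6 = {3, 4, 5, 6, 7, 9}.
Not covered: 1, 2, 8, 10 — 4 galleries.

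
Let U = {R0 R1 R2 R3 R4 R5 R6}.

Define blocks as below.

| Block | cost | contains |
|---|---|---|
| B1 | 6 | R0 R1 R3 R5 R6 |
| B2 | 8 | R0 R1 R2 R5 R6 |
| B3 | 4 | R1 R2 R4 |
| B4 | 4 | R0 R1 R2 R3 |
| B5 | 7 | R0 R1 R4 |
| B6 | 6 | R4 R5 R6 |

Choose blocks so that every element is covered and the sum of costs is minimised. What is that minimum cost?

B4, B6 together cover every element (B4 ∪ B6 = {R0, R1, R2, R3, R4, R5, R6}); total cost 4 + 6 = 10.
No covering selection has total cost below 10.

10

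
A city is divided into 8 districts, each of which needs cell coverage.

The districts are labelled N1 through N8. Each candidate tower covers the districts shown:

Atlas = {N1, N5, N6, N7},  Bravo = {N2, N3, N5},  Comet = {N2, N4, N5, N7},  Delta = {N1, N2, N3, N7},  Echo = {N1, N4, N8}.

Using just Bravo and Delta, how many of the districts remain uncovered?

Union of Bravo, Delta = {N1, N2, N3, N5, N7}.
Not covered: N4, N6, N8 — 3 districts.

3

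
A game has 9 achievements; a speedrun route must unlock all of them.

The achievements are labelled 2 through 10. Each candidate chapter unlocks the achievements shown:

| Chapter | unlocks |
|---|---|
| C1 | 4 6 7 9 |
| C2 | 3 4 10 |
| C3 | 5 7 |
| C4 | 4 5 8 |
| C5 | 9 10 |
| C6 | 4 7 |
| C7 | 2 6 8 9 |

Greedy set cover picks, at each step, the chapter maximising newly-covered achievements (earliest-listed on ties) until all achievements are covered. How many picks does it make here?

4

Greedy: pick C1 (covers 4 new) → pick C2 (covers 2 new) → pick C4 (covers 2 new) → pick C7 (covers 1 new). Total picks: 4.
(The true minimum cover uses only 3 chapters, so greedy is not optimal here.)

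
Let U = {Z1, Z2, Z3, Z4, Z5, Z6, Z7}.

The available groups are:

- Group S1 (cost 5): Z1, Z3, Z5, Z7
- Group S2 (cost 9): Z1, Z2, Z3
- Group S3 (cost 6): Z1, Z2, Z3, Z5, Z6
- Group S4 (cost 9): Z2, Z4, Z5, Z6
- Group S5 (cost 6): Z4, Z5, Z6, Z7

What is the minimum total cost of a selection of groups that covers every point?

S3, S5 together cover every point (S3 ∪ S5 = {Z1, Z2, Z3, Z4, Z5, Z6, Z7}); total cost 6 + 6 = 12.
No covering selection has total cost below 12.

12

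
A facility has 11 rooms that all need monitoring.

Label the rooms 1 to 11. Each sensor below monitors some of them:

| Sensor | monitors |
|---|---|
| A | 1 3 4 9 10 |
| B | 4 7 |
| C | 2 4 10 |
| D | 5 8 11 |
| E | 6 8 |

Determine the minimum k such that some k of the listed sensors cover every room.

5

Take {A, B, C, D, E}. Their union is {1, 2, 3, 4, 5, 6, 7, 8, 9, 10, 11}, which is all 11 rooms.
No 4 of the 5 sensors cover everything (all 5 combinations miss at least one room), so 5 is optimal.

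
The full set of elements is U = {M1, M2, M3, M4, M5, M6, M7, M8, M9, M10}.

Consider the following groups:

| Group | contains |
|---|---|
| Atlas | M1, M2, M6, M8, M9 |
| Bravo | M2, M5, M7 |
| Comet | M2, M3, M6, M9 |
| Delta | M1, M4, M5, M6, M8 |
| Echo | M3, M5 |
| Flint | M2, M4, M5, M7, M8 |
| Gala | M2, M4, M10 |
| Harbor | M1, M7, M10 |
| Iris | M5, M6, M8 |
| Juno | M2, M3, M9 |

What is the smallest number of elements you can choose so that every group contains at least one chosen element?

3

H = {M2, M5, M10} meets every group (each contains at least one member of H), and |H| = 3.
The groups Harbor, Iris, Juno are pairwise disjoint, so any hitting set needs a separate element for each — at least 3. Hence 3 is optimal.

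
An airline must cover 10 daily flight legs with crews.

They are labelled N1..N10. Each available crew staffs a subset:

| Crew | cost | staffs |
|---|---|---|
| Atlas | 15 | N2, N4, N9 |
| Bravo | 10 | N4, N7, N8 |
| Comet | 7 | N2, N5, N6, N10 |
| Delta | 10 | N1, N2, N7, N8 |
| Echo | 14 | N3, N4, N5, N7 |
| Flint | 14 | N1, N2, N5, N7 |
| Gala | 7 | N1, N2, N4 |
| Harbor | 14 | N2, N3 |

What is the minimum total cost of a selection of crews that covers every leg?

Atlas, Comet, Delta, Harbor together cover every leg (Atlas ∪ Comet ∪ Delta ∪ Harbor = {N1, N2, N3, N4, N5, N6, N7, N8, N9, N10}); total cost 15 + 7 + 10 + 14 = 46.
The greedy pick Comet, Bravo, Gala, Echo, Atlas costs 53; no covering selection beats 46.

46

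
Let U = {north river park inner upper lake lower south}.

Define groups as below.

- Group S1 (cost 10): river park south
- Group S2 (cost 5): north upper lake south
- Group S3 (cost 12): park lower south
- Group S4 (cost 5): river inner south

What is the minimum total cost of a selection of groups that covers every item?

22

S2, S3, S4 together cover every item (S2 ∪ S3 ∪ S4 = {north, river, park, inner, upper, lake, lower, south}); total cost 5 + 12 + 5 = 22.
No covering selection has total cost below 22.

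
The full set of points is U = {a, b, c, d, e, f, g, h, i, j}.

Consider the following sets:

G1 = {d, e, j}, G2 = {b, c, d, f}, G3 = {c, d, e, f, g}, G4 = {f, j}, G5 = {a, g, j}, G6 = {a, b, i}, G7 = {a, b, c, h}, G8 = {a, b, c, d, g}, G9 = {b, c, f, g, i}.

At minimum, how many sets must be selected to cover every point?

3

G1, G7, and G9 cover everything between them: the union {a, b, c, d, e, f, g, h, i, j} is all of U.
Only G7 contains h, so G7 is forced; the remaining 6 points need at least 2 more sets (each remaining set adds at most 4) — so at least 3 sets are needed, and 3 is optimal.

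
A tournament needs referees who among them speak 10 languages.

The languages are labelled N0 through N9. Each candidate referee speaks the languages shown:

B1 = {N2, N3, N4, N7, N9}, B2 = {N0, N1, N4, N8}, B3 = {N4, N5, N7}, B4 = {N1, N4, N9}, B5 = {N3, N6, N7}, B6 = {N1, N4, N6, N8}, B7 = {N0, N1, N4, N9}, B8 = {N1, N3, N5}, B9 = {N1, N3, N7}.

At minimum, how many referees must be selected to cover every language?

4

Take {B1, B2, B5, B8}. Their union is {N0, N1, N2, N3, N4, N5, N6, N7, N8, N9}, which is all 10 languages.
No 3 of the 9 referees cover everything (all 84 combinations miss at least one language), so 4 is optimal.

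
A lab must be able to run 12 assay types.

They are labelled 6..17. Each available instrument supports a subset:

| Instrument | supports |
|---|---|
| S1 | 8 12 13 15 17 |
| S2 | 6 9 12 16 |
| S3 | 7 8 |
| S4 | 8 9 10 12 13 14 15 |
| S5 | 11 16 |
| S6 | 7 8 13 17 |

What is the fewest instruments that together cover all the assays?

S2 and S4 and S5 and S6 together: S2 ∪ S4 ∪ S5 ∪ S6 = {6, 7, 8, 9, 10, 11, 12, 13, 14, 15, 16, 17} — every assay is covered.
Only S4 contains 10, so S4 is forced; the remaining 5 assays need at least 3 more instruments (each remaining instrument adds at most 2) — so at least 4 instruments are needed, and 4 is optimal.

4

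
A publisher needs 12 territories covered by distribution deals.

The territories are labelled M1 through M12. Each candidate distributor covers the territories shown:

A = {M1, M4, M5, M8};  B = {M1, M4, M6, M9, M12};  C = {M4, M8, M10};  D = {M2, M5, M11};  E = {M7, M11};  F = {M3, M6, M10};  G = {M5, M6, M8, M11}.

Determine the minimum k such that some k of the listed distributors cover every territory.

B and C and D and E and F together: B ∪ C ∪ D ∪ E ∪ F = {M1, M2, M3, M4, M5, M6, M7, M8, M9, M10, M11, M12} — every territory is covered.
No 4 of the 7 distributors cover everything (all 35 combinations miss at least one territory), so 5 is optimal.

5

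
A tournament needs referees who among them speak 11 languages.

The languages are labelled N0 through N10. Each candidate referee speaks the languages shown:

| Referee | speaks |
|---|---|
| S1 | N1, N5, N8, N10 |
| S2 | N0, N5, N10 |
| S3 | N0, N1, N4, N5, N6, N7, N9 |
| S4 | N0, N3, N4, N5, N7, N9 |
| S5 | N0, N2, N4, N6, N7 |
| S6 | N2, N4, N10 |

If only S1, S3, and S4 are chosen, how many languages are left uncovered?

1

Union of S1, S3, S4 = {N0, N1, N3, N4, N5, N6, N7, N8, N9, N10}.
Not covered: N2 — 1 language.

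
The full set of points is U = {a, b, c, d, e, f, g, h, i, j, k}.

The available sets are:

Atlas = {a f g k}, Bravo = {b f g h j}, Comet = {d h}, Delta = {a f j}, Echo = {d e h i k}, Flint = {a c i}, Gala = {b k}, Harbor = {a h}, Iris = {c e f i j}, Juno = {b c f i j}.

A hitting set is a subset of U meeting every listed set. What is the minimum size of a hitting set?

4

The 4 points {a, b, f, h} hit every set.
No choice of 3 points meets every set, so 4 is the minimum.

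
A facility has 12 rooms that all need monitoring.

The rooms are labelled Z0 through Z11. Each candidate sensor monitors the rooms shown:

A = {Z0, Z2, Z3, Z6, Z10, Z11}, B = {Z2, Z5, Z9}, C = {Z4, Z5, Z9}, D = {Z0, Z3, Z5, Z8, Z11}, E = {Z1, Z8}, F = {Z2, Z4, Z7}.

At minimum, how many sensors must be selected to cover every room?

4

Take {A, B, E, F}. Their union is {Z0, Z1, Z2, Z3, Z4, Z5, Z6, Z7, Z8, Z9, Z10, Z11}, which is all 12 rooms.
No 3 of the 6 sensors cover everything (all 20 combinations miss at least one room), so 4 is optimal.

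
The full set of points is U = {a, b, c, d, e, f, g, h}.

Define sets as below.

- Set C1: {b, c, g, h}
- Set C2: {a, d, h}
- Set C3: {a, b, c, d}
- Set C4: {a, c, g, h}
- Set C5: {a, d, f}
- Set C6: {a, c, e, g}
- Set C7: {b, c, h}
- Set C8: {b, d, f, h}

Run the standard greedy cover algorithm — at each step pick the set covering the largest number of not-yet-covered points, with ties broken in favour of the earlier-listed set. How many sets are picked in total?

3

Greedy: pick C1 (covers 4 new) → pick C5 (covers 3 new) → pick C6 (covers 1 new). Total picks: 3.
(The true minimum cover uses only 2 sets, so greedy is not optimal here.)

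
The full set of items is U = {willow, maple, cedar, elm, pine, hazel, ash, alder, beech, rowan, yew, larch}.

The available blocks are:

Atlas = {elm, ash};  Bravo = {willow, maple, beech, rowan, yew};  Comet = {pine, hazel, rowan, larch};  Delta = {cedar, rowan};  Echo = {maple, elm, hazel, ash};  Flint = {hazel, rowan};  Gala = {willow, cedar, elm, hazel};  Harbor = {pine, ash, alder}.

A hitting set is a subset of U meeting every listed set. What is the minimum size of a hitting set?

3

The 3 items {cedar, ash, rowan} hit every block.
No choice of 2 items meets every block, so 3 is the minimum.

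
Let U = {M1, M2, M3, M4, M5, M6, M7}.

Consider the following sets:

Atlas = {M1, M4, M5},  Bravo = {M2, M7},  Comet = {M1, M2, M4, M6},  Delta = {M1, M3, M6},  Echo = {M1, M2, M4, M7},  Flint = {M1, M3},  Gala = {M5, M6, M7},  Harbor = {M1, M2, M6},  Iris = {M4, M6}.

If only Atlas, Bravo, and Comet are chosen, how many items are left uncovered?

Union of Atlas, Bravo, Comet = {M1, M2, M4, M5, M6, M7}.
Not covered: M3 — 1 item.

1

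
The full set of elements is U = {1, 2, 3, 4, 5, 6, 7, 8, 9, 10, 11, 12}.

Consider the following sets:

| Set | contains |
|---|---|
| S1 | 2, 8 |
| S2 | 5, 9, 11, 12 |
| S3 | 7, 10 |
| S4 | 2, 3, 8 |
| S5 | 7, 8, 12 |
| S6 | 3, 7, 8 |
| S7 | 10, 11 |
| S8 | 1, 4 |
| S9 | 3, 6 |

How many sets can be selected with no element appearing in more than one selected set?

S1, S2, S3, S8, S9 are pairwise disjoint (S1={2,8}; S2={5,9,11,12}; S3={7,10}; S8={1,4}; S9={3,6}).
Every remaining set overlaps one of these, and no 6 of the listed sets are pairwise disjoint, so 5 is the maximum.

5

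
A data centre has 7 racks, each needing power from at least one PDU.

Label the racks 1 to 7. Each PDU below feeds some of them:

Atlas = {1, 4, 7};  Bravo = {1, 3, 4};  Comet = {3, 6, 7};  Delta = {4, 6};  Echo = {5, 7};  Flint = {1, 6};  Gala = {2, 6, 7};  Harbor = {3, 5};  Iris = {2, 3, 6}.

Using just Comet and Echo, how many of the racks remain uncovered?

Union of Comet, Echo = {3, 5, 6, 7}.
Not covered: 1, 2, 4 — 3 racks.

3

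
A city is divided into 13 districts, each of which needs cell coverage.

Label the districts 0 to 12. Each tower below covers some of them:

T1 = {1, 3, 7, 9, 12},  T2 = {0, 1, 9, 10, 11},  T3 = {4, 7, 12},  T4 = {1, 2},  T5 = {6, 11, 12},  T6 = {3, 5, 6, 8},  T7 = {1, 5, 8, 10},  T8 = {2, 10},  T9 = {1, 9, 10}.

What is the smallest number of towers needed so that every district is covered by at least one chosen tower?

T2 and T3 and T6 and T8 together: T2 ∪ T3 ∪ T6 ∪ T8 = {0, 1, 2, 3, 4, 5, 6, 7, 8, 9, 10, 11, 12} — every district is covered.
No 3 of the 9 towers cover everything (all 84 combinations miss at least one district), so 4 is optimal.

4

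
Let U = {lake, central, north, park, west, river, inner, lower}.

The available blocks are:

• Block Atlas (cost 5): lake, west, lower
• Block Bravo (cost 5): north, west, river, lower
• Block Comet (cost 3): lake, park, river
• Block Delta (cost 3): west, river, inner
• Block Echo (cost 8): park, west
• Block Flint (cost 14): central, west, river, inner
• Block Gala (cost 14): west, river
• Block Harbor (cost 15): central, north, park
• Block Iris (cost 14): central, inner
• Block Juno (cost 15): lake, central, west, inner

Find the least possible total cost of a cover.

Bravo, Comet, Iris together cover every point (Bravo ∪ Comet ∪ Iris = {lake, central, north, park, west, river, inner, lower}); total cost 5 + 3 + 14 = 22.
The greedy pick Comet, Delta, Bravo, Flint costs 25; no covering selection beats 22.

22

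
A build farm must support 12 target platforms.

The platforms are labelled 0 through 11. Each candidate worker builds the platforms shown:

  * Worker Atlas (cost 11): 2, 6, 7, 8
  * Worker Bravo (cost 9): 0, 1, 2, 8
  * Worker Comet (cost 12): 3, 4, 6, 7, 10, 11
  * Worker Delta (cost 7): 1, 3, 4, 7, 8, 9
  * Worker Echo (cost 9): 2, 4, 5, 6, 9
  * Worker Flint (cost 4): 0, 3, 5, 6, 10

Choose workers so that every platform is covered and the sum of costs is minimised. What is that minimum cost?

Bravo, Comet, Echo together cover every platform (Bravo ∪ Comet ∪ Echo = {0, 1, 2, 3, 4, 5, 6, 7, 8, 9, 10, 11}); total cost 9 + 12 + 9 = 30.
The greedy pick Flint, Delta, Bravo, Comet costs 32; no covering selection beats 30.

30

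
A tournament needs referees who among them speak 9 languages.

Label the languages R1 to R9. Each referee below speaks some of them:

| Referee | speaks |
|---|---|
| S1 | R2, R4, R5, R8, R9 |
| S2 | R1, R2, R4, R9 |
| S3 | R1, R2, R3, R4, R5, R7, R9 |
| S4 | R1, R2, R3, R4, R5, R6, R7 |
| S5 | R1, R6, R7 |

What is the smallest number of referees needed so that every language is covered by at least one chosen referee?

S1 and S4 together: S1 ∪ S4 = {R1, R2, R3, R4, R5, R6, R7, R8, R9} — every language is covered.
No single referee has all 9 languages (the largest, S3, has 7), so 2 is optimal.

2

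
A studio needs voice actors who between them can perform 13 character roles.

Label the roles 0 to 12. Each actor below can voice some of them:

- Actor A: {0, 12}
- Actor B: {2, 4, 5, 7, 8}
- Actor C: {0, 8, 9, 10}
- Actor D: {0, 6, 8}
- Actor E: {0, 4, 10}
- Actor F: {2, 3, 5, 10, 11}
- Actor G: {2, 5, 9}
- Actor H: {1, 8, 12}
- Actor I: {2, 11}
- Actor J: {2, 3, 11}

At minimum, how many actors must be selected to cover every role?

Take {B, C, D, H, J}. Their union is {0, 1, 2, 3, 4, 5, 6, 7, 8, 9, 10, 11, 12}, which is all 13 roles.
No 4 of the 10 actors cover everything (all 210 combinations miss at least one role), so 5 is optimal.

5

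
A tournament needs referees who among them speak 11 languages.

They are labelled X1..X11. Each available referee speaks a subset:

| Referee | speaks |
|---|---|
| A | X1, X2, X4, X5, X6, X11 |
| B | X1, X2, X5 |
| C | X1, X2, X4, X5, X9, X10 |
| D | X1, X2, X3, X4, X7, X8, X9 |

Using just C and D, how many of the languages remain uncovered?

2

Union of C, D = {X1, X2, X3, X4, X5, X7, X8, X9, X10}.
Not covered: X6, X11 — 2 languages.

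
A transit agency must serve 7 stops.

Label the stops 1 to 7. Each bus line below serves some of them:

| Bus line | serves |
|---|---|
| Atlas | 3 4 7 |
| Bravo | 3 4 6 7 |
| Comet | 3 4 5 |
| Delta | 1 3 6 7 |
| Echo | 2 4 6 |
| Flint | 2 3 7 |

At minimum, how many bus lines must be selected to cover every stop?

Take {Comet, Delta, Echo}. Their union is {1, 2, 3, 4, 5, 6, 7}, which is all 7 stops.
Only Delta contains 1, so Delta is forced; the remaining 3 stops need at least 2 more bus lines (each remaining bus line adds at most 2) — so at least 3 bus lines are needed, and 3 is optimal.

3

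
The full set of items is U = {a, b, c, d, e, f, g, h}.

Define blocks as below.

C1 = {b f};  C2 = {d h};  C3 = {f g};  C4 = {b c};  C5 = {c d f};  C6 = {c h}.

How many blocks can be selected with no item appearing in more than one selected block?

3

C2, C3, C4 are pairwise disjoint (C2={d,h}; C3={f,g}; C4={b,c}).
Every remaining block overlaps one of these, and no 4 of the listed blocks are pairwise disjoint, so 3 is the maximum.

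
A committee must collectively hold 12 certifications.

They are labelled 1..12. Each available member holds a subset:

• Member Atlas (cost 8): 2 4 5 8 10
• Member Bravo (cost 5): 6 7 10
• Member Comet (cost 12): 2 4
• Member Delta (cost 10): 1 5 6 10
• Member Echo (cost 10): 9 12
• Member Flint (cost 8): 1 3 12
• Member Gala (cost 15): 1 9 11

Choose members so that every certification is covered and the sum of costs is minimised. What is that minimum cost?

Atlas, Bravo, Flint, Gala together cover every certification (Atlas ∪ Bravo ∪ Flint ∪ Gala = {1, 2, 3, 4, 5, 6, 7, 8, 9, 10, 11, 12}); total cost 8 + 5 + 8 + 15 = 36.
No covering selection has total cost below 36.

36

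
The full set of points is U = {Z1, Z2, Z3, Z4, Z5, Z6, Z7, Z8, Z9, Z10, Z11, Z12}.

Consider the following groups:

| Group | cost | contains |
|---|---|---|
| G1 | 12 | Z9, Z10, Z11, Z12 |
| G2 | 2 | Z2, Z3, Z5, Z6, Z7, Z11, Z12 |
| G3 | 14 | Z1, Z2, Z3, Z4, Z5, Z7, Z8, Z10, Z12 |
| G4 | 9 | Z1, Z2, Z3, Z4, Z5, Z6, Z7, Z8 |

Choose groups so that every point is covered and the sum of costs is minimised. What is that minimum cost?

21

G1, G4 together cover every point (G1 ∪ G4 = {Z1, Z2, Z3, Z4, Z5, Z6, Z7, Z8, Z9, Z10, Z11, Z12}); total cost 12 + 9 = 21.
The greedy pick G2, G4, G1 costs 23; no covering selection beats 21.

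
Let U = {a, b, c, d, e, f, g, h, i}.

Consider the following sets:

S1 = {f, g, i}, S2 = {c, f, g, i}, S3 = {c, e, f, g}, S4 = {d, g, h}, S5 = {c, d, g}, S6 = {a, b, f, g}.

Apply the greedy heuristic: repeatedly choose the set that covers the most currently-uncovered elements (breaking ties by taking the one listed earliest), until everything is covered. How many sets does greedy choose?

4

Greedy: pick S2 (covers 4 new) → pick S4 (covers 2 new) → pick S6 (covers 2 new) → pick S3 (covers 1 new). Total picks: 4.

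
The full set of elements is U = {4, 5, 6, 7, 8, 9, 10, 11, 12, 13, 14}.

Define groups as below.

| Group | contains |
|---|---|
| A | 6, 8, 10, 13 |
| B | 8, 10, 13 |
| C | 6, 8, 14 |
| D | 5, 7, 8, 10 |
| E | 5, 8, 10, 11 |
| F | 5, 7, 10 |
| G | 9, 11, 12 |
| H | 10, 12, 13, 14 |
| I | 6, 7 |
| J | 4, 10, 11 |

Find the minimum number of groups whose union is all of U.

Take {A, D, G, H, J}. Their union is {4, 5, 6, 7, 8, 9, 10, 11, 12, 13, 14}, which is all 11 elements.
No 4 of the 10 groups cover everything (all 210 combinations miss at least one element), so 5 is optimal.

5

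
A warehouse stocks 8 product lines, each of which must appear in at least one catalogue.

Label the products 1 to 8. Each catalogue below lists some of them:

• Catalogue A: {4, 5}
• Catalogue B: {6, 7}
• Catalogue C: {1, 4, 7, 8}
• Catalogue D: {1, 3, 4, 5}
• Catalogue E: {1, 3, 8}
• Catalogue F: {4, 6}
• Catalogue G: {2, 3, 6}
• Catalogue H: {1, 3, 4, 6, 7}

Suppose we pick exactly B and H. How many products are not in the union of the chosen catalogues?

Union of B, H = {1, 3, 4, 6, 7}.
Not covered: 2, 5, 8 — 3 products.

3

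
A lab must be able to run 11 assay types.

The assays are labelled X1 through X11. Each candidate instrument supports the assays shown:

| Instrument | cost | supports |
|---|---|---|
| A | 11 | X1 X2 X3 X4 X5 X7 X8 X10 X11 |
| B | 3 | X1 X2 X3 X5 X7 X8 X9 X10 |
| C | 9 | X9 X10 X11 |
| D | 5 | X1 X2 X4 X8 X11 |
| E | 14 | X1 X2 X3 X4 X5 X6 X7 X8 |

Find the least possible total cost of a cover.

22

B, D, E together cover every assay (B ∪ D ∪ E = {X1, X2, X3, X4, X5, X6, X7, X8, X9, X10, X11}); total cost 3 + 5 + 14 = 22.
No covering selection has total cost below 22.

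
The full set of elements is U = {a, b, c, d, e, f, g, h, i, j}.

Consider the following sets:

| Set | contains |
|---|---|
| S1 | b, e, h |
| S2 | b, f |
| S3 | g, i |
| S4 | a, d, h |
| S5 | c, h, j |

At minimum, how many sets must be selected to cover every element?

5

S1 and S2 and S3 and S4 and S5 together: S1 ∪ S2 ∪ S3 ∪ S4 ∪ S5 = {a, b, c, d, e, f, g, h, i, j} — every element is covered.
Only S4 contains a, so S4 is forced; the remaining 7 elements need at least 4 more sets (each remaining set adds at most 2) — so at least 5 sets are needed, and 5 is optimal.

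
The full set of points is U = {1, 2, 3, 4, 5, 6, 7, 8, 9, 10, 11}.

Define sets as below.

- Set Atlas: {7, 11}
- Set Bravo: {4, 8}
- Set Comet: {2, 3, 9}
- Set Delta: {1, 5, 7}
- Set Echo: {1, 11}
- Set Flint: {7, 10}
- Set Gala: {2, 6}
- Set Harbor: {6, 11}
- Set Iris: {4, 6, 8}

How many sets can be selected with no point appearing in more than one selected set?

4

Comet, Echo, Flint, Iris are pairwise disjoint (Comet={2,3,9}; Echo={1,11}; Flint={7,10}; Iris={4,6,8}).
Every remaining set overlaps one of these, and no 5 of the listed sets are pairwise disjoint, so 4 is the maximum.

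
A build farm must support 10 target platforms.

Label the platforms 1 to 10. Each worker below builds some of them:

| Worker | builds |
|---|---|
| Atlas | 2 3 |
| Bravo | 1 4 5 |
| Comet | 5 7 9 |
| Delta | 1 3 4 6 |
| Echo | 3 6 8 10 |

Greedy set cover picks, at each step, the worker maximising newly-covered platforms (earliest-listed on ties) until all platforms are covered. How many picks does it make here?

Greedy: pick Delta (covers 4 new) → pick Comet (covers 3 new) → pick Echo (covers 2 new) → pick Atlas (covers 1 new). Total picks: 4.

4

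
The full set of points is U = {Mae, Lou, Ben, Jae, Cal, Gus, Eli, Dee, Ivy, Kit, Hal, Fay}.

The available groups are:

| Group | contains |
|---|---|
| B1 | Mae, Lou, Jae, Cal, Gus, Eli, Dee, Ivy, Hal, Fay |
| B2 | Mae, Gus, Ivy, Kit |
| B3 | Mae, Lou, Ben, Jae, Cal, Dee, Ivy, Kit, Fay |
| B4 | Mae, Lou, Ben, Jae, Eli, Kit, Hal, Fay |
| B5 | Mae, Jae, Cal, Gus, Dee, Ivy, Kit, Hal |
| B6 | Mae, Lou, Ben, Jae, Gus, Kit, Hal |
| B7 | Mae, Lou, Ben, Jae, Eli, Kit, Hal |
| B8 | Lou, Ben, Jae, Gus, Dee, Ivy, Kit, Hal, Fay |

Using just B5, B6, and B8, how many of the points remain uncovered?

Union of B5, B6, B8 = {Mae, Lou, Ben, Jae, Cal, Gus, Dee, Ivy, Kit, Hal, Fay}.
Not covered: Eli — 1 point.

1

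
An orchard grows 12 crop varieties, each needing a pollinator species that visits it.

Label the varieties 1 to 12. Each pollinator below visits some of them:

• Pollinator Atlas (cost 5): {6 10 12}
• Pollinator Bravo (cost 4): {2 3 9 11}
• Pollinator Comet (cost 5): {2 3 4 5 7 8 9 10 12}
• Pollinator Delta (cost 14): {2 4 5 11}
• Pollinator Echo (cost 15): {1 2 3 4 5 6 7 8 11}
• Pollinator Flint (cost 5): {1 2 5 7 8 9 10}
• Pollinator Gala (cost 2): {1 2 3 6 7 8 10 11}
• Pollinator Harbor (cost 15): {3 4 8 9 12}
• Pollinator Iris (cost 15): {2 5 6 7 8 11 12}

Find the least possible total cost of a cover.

Comet, Gala together cover every variety (Comet ∪ Gala = {1, 2, 3, 4, 5, 6, 7, 8, 9, 10, 11, 12}); total cost 5 + 2 = 7.
No covering selection has total cost below 7.

7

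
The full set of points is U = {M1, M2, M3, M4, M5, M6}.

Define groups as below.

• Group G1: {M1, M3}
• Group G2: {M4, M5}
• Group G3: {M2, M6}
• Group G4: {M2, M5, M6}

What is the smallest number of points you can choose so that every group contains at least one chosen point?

3

Take H = {M1, M4, M6}. Each listed group contains at least one of these, so H is a hitting set of size 3.
The groups G1, G2, G3 are pairwise disjoint, so any hitting set needs a separate point for each — at least 3. Hence 3 is optimal.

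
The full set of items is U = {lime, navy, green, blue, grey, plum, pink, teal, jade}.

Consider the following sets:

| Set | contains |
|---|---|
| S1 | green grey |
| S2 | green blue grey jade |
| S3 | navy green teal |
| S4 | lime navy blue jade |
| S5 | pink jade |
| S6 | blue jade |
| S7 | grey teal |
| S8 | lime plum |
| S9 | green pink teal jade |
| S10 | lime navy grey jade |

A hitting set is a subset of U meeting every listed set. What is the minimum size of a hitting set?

H = {lime, green, teal, jade} meets every set (each contains at least one member of H), and |H| = 4.
No choice of 3 items meets every set, so 4 is the minimum.

4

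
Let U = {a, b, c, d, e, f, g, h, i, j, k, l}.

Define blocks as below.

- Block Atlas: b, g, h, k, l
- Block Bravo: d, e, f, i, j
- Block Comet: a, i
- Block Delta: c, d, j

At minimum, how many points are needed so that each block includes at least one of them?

3

Take T = {a, b, d}. Each listed block contains at least one of these, so T is a hitting set of size 3.
The blocks Atlas, Comet, Delta are pairwise disjoint, so any hitting set needs a separate point for each — at least 3. Hence 3 is optimal.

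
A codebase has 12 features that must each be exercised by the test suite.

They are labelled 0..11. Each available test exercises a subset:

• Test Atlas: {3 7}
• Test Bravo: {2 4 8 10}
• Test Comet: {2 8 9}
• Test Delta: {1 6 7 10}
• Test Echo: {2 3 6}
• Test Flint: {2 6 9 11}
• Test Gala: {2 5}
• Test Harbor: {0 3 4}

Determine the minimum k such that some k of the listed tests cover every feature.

5

Take {Comet, Delta, Flint, Gala, Harbor}. Their union is {0, 1, 2, 3, 4, 5, 6, 7, 8, 9, 10, 11}, which is all 12 features.
No 4 of the 8 tests cover everything (all 70 combinations miss at least one feature), so 5 is optimal.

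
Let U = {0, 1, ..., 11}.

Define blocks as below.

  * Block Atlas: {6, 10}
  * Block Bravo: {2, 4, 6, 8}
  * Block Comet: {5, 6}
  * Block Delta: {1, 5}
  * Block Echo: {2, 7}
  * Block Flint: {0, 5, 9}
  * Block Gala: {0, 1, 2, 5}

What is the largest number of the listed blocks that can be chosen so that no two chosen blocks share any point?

3

Atlas, Delta, Echo are pairwise disjoint (Atlas={6,10}; Delta={1,5}; Echo={2,7}).
Every remaining block overlaps one of these, and no 4 of the listed blocks are pairwise disjoint, so 3 is the maximum.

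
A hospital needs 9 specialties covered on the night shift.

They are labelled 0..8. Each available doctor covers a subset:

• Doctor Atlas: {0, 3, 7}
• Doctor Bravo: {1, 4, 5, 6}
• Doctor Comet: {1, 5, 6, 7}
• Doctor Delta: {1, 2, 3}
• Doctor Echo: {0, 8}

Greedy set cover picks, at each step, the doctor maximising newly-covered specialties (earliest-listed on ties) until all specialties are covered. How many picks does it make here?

4

Greedy: pick Bravo (covers 4 new) → pick Atlas (covers 3 new) → pick Delta (covers 1 new) → pick Echo (covers 1 new). Total picks: 4.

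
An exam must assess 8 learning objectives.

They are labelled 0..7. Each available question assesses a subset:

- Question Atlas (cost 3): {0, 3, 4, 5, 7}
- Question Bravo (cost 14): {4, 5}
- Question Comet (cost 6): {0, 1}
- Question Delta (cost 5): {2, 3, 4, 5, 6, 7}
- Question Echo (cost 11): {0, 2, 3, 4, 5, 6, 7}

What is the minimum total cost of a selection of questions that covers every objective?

11

Comet, Delta together cover every objective (Comet ∪ Delta = {0, 1, 2, 3, 4, 5, 6, 7}); total cost 6 + 5 = 11.
The greedy pick Atlas, Delta, Comet costs 14; no covering selection beats 11.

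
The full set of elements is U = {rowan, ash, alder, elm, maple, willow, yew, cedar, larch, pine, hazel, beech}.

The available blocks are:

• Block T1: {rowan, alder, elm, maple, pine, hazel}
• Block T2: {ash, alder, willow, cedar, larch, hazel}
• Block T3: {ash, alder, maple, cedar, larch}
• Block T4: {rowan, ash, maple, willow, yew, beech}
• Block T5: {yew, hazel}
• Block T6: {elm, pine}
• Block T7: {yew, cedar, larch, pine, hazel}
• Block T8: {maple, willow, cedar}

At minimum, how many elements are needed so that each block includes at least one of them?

3

H = {elm, maple, hazel} meets every block (each contains at least one member of H), and |H| = 3.
The blocks T5, T6, T8 are pairwise disjoint, so any hitting set needs a separate element for each — at least 3. Hence 3 is optimal.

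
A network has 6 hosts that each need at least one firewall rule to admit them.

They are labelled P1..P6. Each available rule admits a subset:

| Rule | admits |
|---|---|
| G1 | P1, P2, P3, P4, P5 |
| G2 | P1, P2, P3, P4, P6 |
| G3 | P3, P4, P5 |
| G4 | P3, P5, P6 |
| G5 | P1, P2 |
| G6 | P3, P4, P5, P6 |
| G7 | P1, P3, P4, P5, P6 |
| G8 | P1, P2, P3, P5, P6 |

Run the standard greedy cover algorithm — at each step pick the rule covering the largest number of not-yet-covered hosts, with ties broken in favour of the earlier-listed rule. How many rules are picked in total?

2

Greedy: pick G1 (covers 5 new) → pick G2 (covers 1 new). Total picks: 2.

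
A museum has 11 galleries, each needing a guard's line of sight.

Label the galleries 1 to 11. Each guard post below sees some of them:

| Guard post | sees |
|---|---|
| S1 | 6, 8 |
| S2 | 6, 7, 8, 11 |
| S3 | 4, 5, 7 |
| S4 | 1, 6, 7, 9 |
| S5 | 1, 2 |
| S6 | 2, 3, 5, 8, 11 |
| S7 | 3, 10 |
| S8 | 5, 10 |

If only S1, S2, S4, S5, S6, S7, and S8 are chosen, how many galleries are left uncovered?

Union of S1, S2, S4, S5, S6, S7, S8 = {1, 2, 3, 5, 6, 7, 8, 9, 10, 11}.
Not covered: 4 — 1 gallery.

1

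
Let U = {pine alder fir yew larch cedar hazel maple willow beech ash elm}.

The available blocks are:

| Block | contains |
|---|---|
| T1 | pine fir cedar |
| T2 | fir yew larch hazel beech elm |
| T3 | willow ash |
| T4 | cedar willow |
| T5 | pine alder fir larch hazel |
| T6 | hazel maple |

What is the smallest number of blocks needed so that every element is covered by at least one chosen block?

5

Take {T2, T3, T4, T5, T6}. Their union is {pine, alder, fir, yew, larch, cedar, hazel, maple, willow, beech, ash, elm}, which is all 12 elements.
No 4 of the 6 blocks cover everything (all 15 combinations miss at least one element), so 5 is optimal.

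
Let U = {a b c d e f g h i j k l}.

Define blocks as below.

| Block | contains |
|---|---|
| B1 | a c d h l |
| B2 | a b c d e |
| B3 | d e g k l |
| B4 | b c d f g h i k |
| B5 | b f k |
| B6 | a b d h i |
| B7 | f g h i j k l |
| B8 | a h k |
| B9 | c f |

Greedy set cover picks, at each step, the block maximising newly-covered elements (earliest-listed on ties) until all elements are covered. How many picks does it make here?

Greedy: pick B4 (covers 8 new) → pick B1 (covers 2 new) → pick B2 (covers 1 new) → pick B7 (covers 1 new). Total picks: 4.
(The true minimum cover uses only 2 blocks, so greedy is not optimal here.)

4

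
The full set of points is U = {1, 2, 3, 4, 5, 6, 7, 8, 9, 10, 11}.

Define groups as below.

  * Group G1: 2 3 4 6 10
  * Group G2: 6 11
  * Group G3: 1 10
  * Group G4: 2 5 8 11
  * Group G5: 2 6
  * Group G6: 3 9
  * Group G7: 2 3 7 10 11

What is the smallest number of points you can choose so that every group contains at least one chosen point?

4

Take H = {1, 2, 6, 9}. Each listed group contains at least one of these, so H is a hitting set of size 4.
No choice of 3 points meets every group, so 4 is the minimum.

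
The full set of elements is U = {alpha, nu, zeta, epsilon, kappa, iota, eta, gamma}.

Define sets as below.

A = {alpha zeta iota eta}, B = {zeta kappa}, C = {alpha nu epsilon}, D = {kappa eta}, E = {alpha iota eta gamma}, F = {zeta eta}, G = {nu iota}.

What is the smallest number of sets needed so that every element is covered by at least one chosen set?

Take {B, C, E}. Their union is {alpha, nu, zeta, epsilon, kappa, iota, eta, gamma}, which is all 8 elements.
Only C contains epsilon, so C is forced; the remaining 5 elements need at least 2 more sets (each remaining set adds at most 3) — so at least 3 sets are needed, and 3 is optimal.

3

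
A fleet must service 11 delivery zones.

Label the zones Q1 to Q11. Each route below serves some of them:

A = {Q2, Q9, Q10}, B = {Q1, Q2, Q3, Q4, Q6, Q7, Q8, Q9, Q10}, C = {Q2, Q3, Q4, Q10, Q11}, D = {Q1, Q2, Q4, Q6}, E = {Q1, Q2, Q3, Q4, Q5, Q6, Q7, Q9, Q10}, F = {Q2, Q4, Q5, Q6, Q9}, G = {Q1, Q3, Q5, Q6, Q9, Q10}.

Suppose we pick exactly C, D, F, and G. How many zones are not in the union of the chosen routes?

Union of C, D, F, G = {Q1, Q2, Q3, Q4, Q5, Q6, Q9, Q10, Q11}.
Not covered: Q7, Q8 — 2 zones.

2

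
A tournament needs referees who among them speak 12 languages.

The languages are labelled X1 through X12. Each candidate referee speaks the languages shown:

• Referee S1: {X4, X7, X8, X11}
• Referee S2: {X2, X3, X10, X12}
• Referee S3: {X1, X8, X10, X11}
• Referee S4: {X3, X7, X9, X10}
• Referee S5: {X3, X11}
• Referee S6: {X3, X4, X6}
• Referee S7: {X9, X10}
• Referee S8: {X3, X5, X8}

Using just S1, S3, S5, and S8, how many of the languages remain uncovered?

Union of S1, S3, S5, S8 = {X1, X3, X4, X5, X7, X8, X10, X11}.
Not covered: X2, X6, X9, X12 — 4 languages.

4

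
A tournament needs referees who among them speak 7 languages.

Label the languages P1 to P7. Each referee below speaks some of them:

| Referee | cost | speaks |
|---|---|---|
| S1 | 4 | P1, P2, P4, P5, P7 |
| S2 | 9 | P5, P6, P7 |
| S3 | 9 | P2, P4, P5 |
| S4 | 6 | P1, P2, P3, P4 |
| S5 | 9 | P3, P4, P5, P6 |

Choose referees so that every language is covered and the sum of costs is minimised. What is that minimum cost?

13

S1, S5 together cover every language (S1 ∪ S5 = {P1, P2, P3, P4, P5, P6, P7}); total cost 4 + 9 = 13.
No covering selection has total cost below 13.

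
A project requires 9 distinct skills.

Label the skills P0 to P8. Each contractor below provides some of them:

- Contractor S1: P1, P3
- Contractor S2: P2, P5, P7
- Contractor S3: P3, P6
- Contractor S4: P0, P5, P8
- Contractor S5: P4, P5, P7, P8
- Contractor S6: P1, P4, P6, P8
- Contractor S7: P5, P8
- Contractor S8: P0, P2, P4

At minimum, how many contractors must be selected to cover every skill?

4

Take {S3, S5, S6, S8}. Their union is {P0, P1, P2, P3, P4, P5, P6, P7, P8}, which is all 9 skills.
No 3 of the 8 contractors cover everything (all 56 combinations miss at least one skill), so 4 is optimal.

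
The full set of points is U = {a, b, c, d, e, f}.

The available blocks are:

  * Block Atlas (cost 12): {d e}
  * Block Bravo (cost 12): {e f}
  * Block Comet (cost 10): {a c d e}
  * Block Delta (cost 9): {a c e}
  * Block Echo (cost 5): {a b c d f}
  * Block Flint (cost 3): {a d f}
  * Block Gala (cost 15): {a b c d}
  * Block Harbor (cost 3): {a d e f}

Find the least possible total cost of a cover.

Echo, Harbor together cover every point (Echo ∪ Harbor = {a, b, c, d, e, f}); total cost 5 + 3 = 8.
No covering selection has total cost below 8.

8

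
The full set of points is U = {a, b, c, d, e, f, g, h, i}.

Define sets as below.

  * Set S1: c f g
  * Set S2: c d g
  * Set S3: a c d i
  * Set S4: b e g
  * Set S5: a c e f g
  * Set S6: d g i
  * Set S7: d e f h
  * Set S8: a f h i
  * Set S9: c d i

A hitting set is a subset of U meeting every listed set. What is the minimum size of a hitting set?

3

T = {b, d, f} meets every set (each contains at least one member of T), and |T| = 3.
No choice of 2 points meets every set, so 3 is the minimum.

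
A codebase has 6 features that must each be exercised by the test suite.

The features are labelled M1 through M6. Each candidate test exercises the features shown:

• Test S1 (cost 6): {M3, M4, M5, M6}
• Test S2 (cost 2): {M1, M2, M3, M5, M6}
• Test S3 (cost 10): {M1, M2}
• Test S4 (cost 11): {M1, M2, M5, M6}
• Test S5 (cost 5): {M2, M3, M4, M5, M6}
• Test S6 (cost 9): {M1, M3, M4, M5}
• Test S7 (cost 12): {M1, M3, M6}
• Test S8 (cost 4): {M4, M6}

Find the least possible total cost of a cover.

6

S2, S8 together cover every feature (S2 ∪ S8 = {M1, M2, M3, M4, M5, M6}); total cost 2 + 4 = 6.
No covering selection has total cost below 6.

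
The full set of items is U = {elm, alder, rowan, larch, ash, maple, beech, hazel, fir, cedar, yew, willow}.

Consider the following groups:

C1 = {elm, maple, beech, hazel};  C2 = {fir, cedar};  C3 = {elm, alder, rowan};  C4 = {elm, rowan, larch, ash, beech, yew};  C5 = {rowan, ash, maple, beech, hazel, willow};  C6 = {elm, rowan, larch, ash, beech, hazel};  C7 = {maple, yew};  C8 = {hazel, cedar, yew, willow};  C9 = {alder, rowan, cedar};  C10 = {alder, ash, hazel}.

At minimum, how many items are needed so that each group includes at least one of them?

4

H = {elm, maple, hazel, cedar} meets every group (each contains at least one member of H), and |H| = 4.
No choice of 3 items meets every group, so 4 is the minimum.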